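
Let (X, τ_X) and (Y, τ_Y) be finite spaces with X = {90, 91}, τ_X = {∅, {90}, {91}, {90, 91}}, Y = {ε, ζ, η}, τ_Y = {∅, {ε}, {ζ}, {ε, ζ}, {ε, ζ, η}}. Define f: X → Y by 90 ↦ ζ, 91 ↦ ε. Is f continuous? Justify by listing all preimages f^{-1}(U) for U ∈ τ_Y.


f IS continuous.

Compute f^{-1}(U) for each U ∈ τ_Y:
  U = ∅: f^{-1}(U) = ∅ ∈ τ_X ✓.
  U = {ε}: f^{-1}(U) = {91} ∈ τ_X ✓.
  U = {ζ}: f^{-1}(U) = {90} ∈ τ_X ✓.
  U = {ε, ζ}: f^{-1}(U) = {90, 91} ∈ τ_X ✓.
  U = {ε, ζ, η}: f^{-1}(U) = {90, 91} ∈ τ_X ✓.
Every preimage lies in τ_X, so f IS continuous.


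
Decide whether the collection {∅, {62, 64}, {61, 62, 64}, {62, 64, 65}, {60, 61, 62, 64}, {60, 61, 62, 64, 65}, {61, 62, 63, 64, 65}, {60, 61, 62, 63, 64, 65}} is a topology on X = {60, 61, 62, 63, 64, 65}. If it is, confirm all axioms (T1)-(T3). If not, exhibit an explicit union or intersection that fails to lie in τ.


τ is NOT a topology on X.

Axiom (T1): ∅ ∈ τ? Yes; X ∈ τ? Yes.
Axiom (T2/T3): check pairwise unions and intersections of members of τ.
Counterexample for (T2): {61, 62, 64} ∪ {62, 64, 65} = {61, 62, 64, 65} ∉ τ. Therefore τ is NOT a topology.


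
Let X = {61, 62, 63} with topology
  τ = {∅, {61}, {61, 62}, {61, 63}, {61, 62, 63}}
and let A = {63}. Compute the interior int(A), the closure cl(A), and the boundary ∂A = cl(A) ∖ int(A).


int(A) = ∅, cl(A) = {63}, ∂A = {63}.

Closed sets in (X, τ) are complements of opens:
  closed(X, τ) = {∅, {62}, {63}, {62, 63}, {61, 62, 63}}.
int(A) = ⋃ {U ∈ τ : U ⊆ A}. Opens contained in A: ∅.
Taking the union of these: int(A) = ∅.
cl(A) = ⋂ {C closed : A ⊆ C}. Closed sets containing A: {63}, {62, 63}, {61, 62, 63}.
Intersecting these: cl(A) = {63}.
∂A = cl(A) ∖ int(A) = {63} ∖ ∅ = {63}.


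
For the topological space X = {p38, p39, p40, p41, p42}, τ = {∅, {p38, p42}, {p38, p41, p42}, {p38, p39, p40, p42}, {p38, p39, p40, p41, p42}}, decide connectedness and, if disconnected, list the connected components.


(X, τ) is connected.

Find clopen sets (U ∈ τ with X ∖ U ∈ τ):
  U = ∅, X ∖ U = {p38, p39, p40, p41, p42} — both open, so U is clopen.
  U = {p38, p39, p40, p41, p42}, X ∖ U = ∅ — both open, so U is clopen.
Only trivial clopens (∅ and X) exist, so (X, τ) is connected.
Compute connected components by grouping points that agree on all clopens:
  component: {p38, p39, p40, p41, p42}


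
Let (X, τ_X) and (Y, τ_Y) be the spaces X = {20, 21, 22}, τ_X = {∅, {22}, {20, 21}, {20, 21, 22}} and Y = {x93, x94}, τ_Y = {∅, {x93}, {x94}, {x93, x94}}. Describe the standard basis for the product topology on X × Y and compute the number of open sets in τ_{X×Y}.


Basis B = {∅ × ∅, {22} × {x93}, {22} × {x94}, {20, 21} × {x93}, {20, 21} × {x94}, {22} × {x93, x94}, {20, 21, 22} × {x93}, {20, 21, 22} × {x94}, {20, 21} × {x93, x94}, {20, 21, 22} × {x93, x94}}; |τ_{X×Y}| = 16.

Enumerate products U × V with U ∈ τ_X, V ∈ τ_Y (deduplicated):
  ∅ × ∅ = {} (∅)
  {22} × {x93} = {(22,x93)}
  {22} × {x94} = {(22,x94)}
  {20, 21} × {x93} = {(20,x93), (21,x93)}
  {20, 21} × {x94} = {(20,x94), (21,x94)}
  {22} × {x93, x94} = {(22,x93), (22,x94)}
  {20, 21, 22} × {x93} = {(20,x93), (21,x93), (22,x93)}
  {20, 21, 22} × {x94} = {(20,x94), (21,x94), (22,x94)}
  {20, 21} × {x93, x94} = {(20,x93), (20,x94), (21,x93), (21,x94)}
  {20, 21, 22} × {x93, x94} = {(20,x93), (20,x94), (21,x93), (21,x94), (22,x93), (22,x94)}
These 10 distinct sets form the basis B.
Close under arbitrary unions to get τ_{X×Y}; counting gives |τ_{X×Y}| = 16.


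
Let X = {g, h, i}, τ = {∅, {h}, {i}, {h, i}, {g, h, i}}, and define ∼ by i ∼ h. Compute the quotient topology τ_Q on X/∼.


X/∼ = {[g], [h=i]}; |τ_Q| = 3.

Equivalence classes: [g], [h=i].
Quotient map π: X → X/∼ sends g ↦ [g], h ↦ [h=i], i ↦ [h=i].
For each subset V ⊆ X/∼, compute π^{-1}(V) ⊆ X and check whether π^{-1}(V) ∈ τ. V is open in τ_Q iff π^{-1}(V) ∈ τ.
  V = {}: π^{-1}(V) = ∅ ∈ τ ✓.
  V = {[g]}: π^{-1}(V) = {g} ∉ τ ✗.
  V = {[h=i]}: π^{-1}(V) = {h, i} ∈ τ ✓.
  V = {[g], [h=i]}: π^{-1}(V) = {g, h, i} ∈ τ ✓.
Open sets in the quotient: τ_Q = {{}, {[h=i]}, {[g], [h=i]}} (3 elements).


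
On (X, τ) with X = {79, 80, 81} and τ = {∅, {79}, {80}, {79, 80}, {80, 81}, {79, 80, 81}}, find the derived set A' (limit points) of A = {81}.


A' = ∅

For each x ∈ X, list the open sets U ∈ τ with x ∈ U, then check whether U ∩ (A ∖ {x}) ≠ ∅ for every such U.
  x = 79: open {79} ∋ x has {79} ∩ (A ∖ {79}) = ∅, so x is NOT a limit point.
  x = 80: open {80} ∋ x has {80} ∩ (A ∖ {80}) = ∅, so x is NOT a limit point.
  x = 81: open {80, 81} ∋ x has {80, 81} ∩ (A ∖ {81}) = ∅, so x is NOT a limit point.
Collecting: A' = ∅.


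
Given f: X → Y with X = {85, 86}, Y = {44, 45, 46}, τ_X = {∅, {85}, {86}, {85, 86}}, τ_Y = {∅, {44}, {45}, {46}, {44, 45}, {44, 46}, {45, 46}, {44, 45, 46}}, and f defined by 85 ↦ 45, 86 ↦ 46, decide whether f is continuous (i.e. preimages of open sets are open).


f IS continuous.

Compute f^{-1}(U) for each U ∈ τ_Y:
  U = ∅: f^{-1}(U) = ∅ ∈ τ_X ✓.
  U = {44}: f^{-1}(U) = ∅ ∈ τ_X ✓.
  U = {45}: f^{-1}(U) = {85} ∈ τ_X ✓.
  U = {46}: f^{-1}(U) = {86} ∈ τ_X ✓.
  U = {44, 45}: f^{-1}(U) = {85} ∈ τ_X ✓.
  U = {44, 46}: f^{-1}(U) = {86} ∈ τ_X ✓.
  U = {45, 46}: f^{-1}(U) = {85, 86} ∈ τ_X ✓.
  U = {44, 45, 46}: f^{-1}(U) = {85, 86} ∈ τ_X ✓.
Every preimage lies in τ_X, so f IS continuous.


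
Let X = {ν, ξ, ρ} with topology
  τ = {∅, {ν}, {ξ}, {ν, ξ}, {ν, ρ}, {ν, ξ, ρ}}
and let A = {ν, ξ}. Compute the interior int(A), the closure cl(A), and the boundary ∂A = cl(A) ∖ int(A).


int(A) = {ν, ξ}, cl(A) = {ν, ξ, ρ}, ∂A = {ρ}.

Closed sets in (X, τ) are complements of opens:
  closed(X, τ) = {∅, {ξ}, {ρ}, {ν, ρ}, {ξ, ρ}, {ν, ξ, ρ}}.
int(A) = ⋃ {U ∈ τ : U ⊆ A}. Opens contained in A: ∅, {ν}, {ξ}, {ν, ξ}.
Taking the union of these: int(A) = {ν, ξ}.
cl(A) = ⋂ {C closed : A ⊆ C}. Closed sets containing A: {ν, ξ, ρ}.
Intersecting these: cl(A) = {ν, ξ, ρ}.
∂A = cl(A) ∖ int(A) = {ν, ξ, ρ} ∖ {ν, ξ} = {ρ}.


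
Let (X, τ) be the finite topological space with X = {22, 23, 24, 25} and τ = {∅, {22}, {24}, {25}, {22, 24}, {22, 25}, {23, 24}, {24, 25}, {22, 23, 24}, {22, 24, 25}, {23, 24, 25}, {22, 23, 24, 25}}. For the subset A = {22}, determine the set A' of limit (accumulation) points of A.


A' = ∅

For each x ∈ X, list the open sets U ∈ τ with x ∈ U, then check whether U ∩ (A ∖ {x}) ≠ ∅ for every such U.
  x = 22: open {22} ∋ x has {22} ∩ (A ∖ {22}) = ∅, so x is NOT a limit point.
  x = 23: open {23, 24} ∋ x has {23, 24} ∩ (A ∖ {23}) = ∅, so x is NOT a limit point.
  x = 24: open {24} ∋ x has {24} ∩ (A ∖ {24}) = ∅, so x is NOT a limit point.
  x = 25: open {25} ∋ x has {25} ∩ (A ∖ {25}) = ∅, so x is NOT a limit point.
Collecting: A' = ∅.


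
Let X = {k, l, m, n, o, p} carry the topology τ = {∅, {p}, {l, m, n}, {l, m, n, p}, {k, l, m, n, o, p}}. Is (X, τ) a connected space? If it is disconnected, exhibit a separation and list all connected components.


(X, τ) is connected.

Find clopen sets (U ∈ τ with X ∖ U ∈ τ):
  U = ∅, X ∖ U = {k, l, m, n, o, p} — both open, so U is clopen.
  U = {k, l, m, n, o, p}, X ∖ U = ∅ — both open, so U is clopen.
Only trivial clopens (∅ and X) exist, so (X, τ) is connected.
Compute connected components by grouping points that agree on all clopens:
  component: {k, l, m, n, o, p}


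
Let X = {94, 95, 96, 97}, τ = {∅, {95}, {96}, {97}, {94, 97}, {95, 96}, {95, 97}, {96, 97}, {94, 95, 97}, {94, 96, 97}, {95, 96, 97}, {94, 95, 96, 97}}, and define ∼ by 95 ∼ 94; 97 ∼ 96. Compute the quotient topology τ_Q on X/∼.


X/∼ = {[94=95], [96=97]}; |τ_Q| = 3.

Equivalence classes: [94=95], [96=97].
Quotient map π: X → X/∼ sends 94 ↦ [94=95], 95 ↦ [94=95], 96 ↦ [96=97], 97 ↦ [96=97].
For each subset V ⊆ X/∼, compute π^{-1}(V) ⊆ X and check whether π^{-1}(V) ∈ τ. V is open in τ_Q iff π^{-1}(V) ∈ τ.
  V = {}: π^{-1}(V) = ∅ ∈ τ ✓.
  V = {[94=95]}: π^{-1}(V) = {94, 95} ∉ τ ✗.
  V = {[96=97]}: π^{-1}(V) = {96, 97} ∈ τ ✓.
  V = {[94=95], [96=97]}: π^{-1}(V) = {94, 95, 96, 97} ∈ τ ✓.
Open sets in the quotient: τ_Q = {{}, {[96=97]}, {[94=95], [96=97]}} (3 elements).


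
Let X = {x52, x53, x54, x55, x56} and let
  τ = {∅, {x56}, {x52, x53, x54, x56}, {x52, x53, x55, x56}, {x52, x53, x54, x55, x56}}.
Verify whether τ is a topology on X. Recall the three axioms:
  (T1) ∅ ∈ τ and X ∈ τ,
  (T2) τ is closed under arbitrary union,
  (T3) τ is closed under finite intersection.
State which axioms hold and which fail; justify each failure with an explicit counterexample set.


τ is NOT a topology on X.

Axiom (T1): ∅ ∈ τ? Yes; X ∈ τ? Yes.
Axiom (T2/T3): check pairwise unions and intersections of members of τ.
Counterexample for (T3): {x52, x53, x54, x56} ∩ {x52, x53, x55, x56} = {x52, x53, x56} ∉ τ. Therefore τ is NOT a topology.


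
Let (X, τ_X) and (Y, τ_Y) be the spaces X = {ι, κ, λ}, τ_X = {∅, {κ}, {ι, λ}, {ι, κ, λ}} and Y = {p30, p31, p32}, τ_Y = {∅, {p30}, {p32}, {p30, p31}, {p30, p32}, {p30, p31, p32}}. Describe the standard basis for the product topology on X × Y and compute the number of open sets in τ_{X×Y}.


Basis B = {∅ × ∅, {κ} × {p30}, {κ} × {p32}, {ι, λ} × {p30}, {ι, λ} × {p32}, {κ} × {p30, p31}, {κ} × {p30, p32}, {ι, κ, λ} × {p30}, {ι, κ, λ} × {p32}, {κ} × {p30, p31, p32}, {ι, λ} × {p30, p31}, {ι, λ} × {p30, p32}, {ι, λ} × {p30, p31, p32}, {ι, κ, λ} × {p30, p31}, {ι, κ, λ} × {p30, p32}, {ι, κ, λ} × {p30, p31, p32}}; |τ_{X×Y}| = 36.

Enumerate products U × V with U ∈ τ_X, V ∈ τ_Y (deduplicated):
  ∅ × ∅ = {} (∅)
  {κ} × {p30} = {(κ,p30)}
  {κ} × {p32} = {(κ,p32)}
  {ι, λ} × {p30} = {(ι,p30), (λ,p30)}
  {ι, λ} × {p32} = {(ι,p32), (λ,p32)}
  {κ} × {p30, p31} = {(κ,p30), (κ,p31)}
  {κ} × {p30, p32} = {(κ,p30), (κ,p32)}
  {ι, κ, λ} × {p30} = {(ι,p30), (κ,p30), (λ,p30)}
  {ι, κ, λ} × {p32} = {(ι,p32), (κ,p32), (λ,p32)}
  {κ} × {p30, p31, p32} = {(κ,p30), (κ,p31), (κ,p32)}
  {ι, λ} × {p30, p31} = {(ι,p30), (ι,p31), (λ,p30), (λ,p31)}
  {ι, λ} × {p30, p32} = {(ι,p30), (ι,p32), (λ,p30), (λ,p32)}
  {ι, λ} × {p30, p31, p32} = {(ι,p30), (ι,p31), (ι,p32), (λ,p30), (λ,p31), (λ,p32)}
  {ι, κ, λ} × {p30, p31} = {(ι,p30), (ι,p31), (κ,p30), (κ,p31), (λ,p30), (λ,p31)}
  {ι, κ, λ} × {p30, p32} = {(ι,p30), (ι,p32), (κ,p30), (κ,p32), (λ,p30), (λ,p32)}
  {ι, κ, λ} × {p30, p31, p32} = {(ι,p30), (ι,p31), (ι,p32), (κ,p30), (κ,p31), (κ,p32), (λ,p30), (λ,p31), (λ,p32)}
These 16 distinct sets form the basis B.
Close under arbitrary unions to get τ_{X×Y}; counting gives |τ_{X×Y}| = 36.


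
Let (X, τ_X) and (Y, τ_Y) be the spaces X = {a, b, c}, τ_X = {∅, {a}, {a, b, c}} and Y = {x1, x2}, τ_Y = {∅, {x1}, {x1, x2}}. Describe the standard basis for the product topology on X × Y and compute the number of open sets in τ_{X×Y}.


Basis B = {∅ × ∅, {a} × {x1}, {a} × {x1, x2}, {a, b, c} × {x1}, {a, b, c} × {x1, x2}}; |τ_{X×Y}| = 6.

Enumerate products U × V with U ∈ τ_X, V ∈ τ_Y (deduplicated):
  ∅ × ∅ = {} (∅)
  {a} × {x1} = {(a,x1)}
  {a} × {x1, x2} = {(a,x1), (a,x2)}
  {a, b, c} × {x1} = {(a,x1), (b,x1), (c,x1)}
  {a, b, c} × {x1, x2} = {(a,x1), (a,x2), (b,x1), (b,x2), (c,x1), (c,x2)}
These 5 distinct sets form the basis B.
Close under arbitrary unions to get τ_{X×Y}; counting gives |τ_{X×Y}| = 6.


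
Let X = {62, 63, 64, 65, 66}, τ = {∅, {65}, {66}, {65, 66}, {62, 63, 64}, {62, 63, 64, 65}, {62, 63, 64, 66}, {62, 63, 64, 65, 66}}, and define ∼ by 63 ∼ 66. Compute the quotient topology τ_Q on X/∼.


X/∼ = {[62], [63=66], [64], [65]}; |τ_Q| = 4.

Equivalence classes: [62], [63=66], [64], [65].
Quotient map π: X → X/∼ sends 62 ↦ [62], 63 ↦ [63=66], 64 ↦ [64], 65 ↦ [65], 66 ↦ [63=66].
For each subset V ⊆ X/∼, compute π^{-1}(V) ⊆ X and check whether π^{-1}(V) ∈ τ. V is open in τ_Q iff π^{-1}(V) ∈ τ.
  V = {}: π^{-1}(V) = ∅ ∈ τ ✓.
  V = {[62]}: π^{-1}(V) = {62} ∉ τ ✗.
  V = {[63=66]}: π^{-1}(V) = {63, 66} ∉ τ ✗.
  V = {[62], [63=66]}: π^{-1}(V) = {62, 63, 66} ∉ τ ✗.
  V = {[64]}: π^{-1}(V) = {64} ∉ τ ✗.
  V = {[62], [64]}: π^{-1}(V) = {62, 64} ∉ τ ✗.
  V = {[63=66], [64]}: π^{-1}(V) = {63, 64, 66} ∉ τ ✗.
  V = {[62], [63=66], [64]}: π^{-1}(V) = {62, 63, 64, 66} ∈ τ ✓.
  V = {[65]}: π^{-1}(V) = {65} ∈ τ ✓.
  V = {[62], [65]}: π^{-1}(V) = {62, 65} ∉ τ ✗.
  V = {[63=66], [65]}: π^{-1}(V) = {63, 65, 66} ∉ τ ✗.
  V = {[62], [63=66], [65]}: π^{-1}(V) = {62, 63, 65, 66} ∉ τ ✗.
  V = {[64], [65]}: π^{-1}(V) = {64, 65} ∉ τ ✗.
  V = {[62], [64], [65]}: π^{-1}(V) = {62, 64, 65} ∉ τ ✗.
  V = {[63=66], [64], [65]}: π^{-1}(V) = {63, 64, 65, 66} ∉ τ ✗.
  V = {[62], [63=66], [64], [65]}: π^{-1}(V) = {62, 63, 64, 65, 66} ∈ τ ✓.
Open sets in the quotient: τ_Q = {{}, {[62], [63=66], [64]}, {[65]}, {[62], [63=66], [64], [65]}} (4 elements).


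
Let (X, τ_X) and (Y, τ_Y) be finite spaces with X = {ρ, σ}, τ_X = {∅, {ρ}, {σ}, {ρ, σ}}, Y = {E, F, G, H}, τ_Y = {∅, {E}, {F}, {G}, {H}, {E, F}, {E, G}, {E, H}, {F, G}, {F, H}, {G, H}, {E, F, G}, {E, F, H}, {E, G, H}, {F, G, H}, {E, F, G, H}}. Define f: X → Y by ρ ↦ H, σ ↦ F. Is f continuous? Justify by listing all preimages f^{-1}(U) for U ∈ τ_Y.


f IS continuous.

Compute f^{-1}(U) for each U ∈ τ_Y:
  U = ∅: f^{-1}(U) = ∅ ∈ τ_X ✓.
  U = {E}: f^{-1}(U) = ∅ ∈ τ_X ✓.
  U = {F}: f^{-1}(U) = {σ} ∈ τ_X ✓.
  U = {G}: f^{-1}(U) = ∅ ∈ τ_X ✓.
  U = {H}: f^{-1}(U) = {ρ} ∈ τ_X ✓.
  U = {E, F}: f^{-1}(U) = {σ} ∈ τ_X ✓.
  U = {E, G}: f^{-1}(U) = ∅ ∈ τ_X ✓.
  U = {E, H}: f^{-1}(U) = {ρ} ∈ τ_X ✓.
  U = {F, G}: f^{-1}(U) = {σ} ∈ τ_X ✓.
  U = {F, H}: f^{-1}(U) = {ρ, σ} ∈ τ_X ✓.
  U = {G, H}: f^{-1}(U) = {ρ} ∈ τ_X ✓.
  U = {E, F, G}: f^{-1}(U) = {σ} ∈ τ_X ✓.
  U = {E, F, H}: f^{-1}(U) = {ρ, σ} ∈ τ_X ✓.
  U = {E, G, H}: f^{-1}(U) = {ρ} ∈ τ_X ✓.
  U = {F, G, H}: f^{-1}(U) = {ρ, σ} ∈ τ_X ✓.
  U = {E, F, G, H}: f^{-1}(U) = {ρ, σ} ∈ τ_X ✓.
Every preimage lies in τ_X, so f IS continuous.


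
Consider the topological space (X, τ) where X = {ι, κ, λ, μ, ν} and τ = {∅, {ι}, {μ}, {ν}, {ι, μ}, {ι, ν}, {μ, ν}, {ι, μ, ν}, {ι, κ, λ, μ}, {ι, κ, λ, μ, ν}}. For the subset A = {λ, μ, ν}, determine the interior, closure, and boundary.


int(A) = {μ, ν}, cl(A) = {κ, λ, μ, ν}, ∂A = {κ, λ}.

Closed sets in (X, τ) are complements of opens:
  closed(X, τ) = {∅, {ν}, {κ, λ}, {ι, κ, λ}, {κ, λ, μ}, {κ, λ, ν}, {ι, κ, λ, μ}, {ι, κ, λ, ν}, {κ, λ, μ, ν}, {ι, κ, λ, μ, ν}}.
int(A) = ⋃ {U ∈ τ : U ⊆ A}. Opens contained in A: ∅, {μ}, {ν}, {μ, ν}.
Taking the union of these: int(A) = {μ, ν}.
cl(A) = ⋂ {C closed : A ⊆ C}. Closed sets containing A: {κ, λ, μ, ν}, {ι, κ, λ, μ, ν}.
Intersecting these: cl(A) = {κ, λ, μ, ν}.
∂A = cl(A) ∖ int(A) = {κ, λ, μ, ν} ∖ {μ, ν} = {κ, λ}.


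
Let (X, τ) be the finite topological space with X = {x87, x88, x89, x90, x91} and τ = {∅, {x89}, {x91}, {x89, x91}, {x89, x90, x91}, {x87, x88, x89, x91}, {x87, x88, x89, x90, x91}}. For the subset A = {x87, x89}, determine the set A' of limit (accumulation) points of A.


A' = {x87, x88, x90}

For each x ∈ X, list the open sets U ∈ τ with x ∈ U, then check whether U ∩ (A ∖ {x}) ≠ ∅ for every such U.
  x = x87: opens ∋ x are {x87, x88, x89, x91}, {x87, x88, x89, x90, x91}; each meets A ∖ {x87}, so x IS a limit point.
  x = x88: opens ∋ x are {x87, x88, x89, x91}, {x87, x88, x89, x90, x91}; each meets A ∖ {x88}, so x IS a limit point.
  x = x89: open {x89} ∋ x has {x89} ∩ (A ∖ {x89}) = ∅, so x is NOT a limit point.
  x = x90: opens ∋ x are {x89, x90, x91}, {x87, x88, x89, x90, x91}; each meets A ∖ {x90}, so x IS a limit point.
  x = x91: open {x91} ∋ x has {x91} ∩ (A ∖ {x91}) = ∅, so x is NOT a limit point.
Collecting: A' = {x87, x88, x90}.


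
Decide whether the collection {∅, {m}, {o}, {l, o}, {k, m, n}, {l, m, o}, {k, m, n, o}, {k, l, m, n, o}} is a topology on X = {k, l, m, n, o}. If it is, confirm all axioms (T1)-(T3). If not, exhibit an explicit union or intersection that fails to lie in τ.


τ is NOT a topology on X.

Axiom (T1): ∅ ∈ τ? Yes; X ∈ τ? Yes.
Axiom (T2/T3): check pairwise unions and intersections of members of τ.
Counterexample for (T2): {m} ∪ {o} = {m, o} ∉ τ. Therefore τ is NOT a topology.


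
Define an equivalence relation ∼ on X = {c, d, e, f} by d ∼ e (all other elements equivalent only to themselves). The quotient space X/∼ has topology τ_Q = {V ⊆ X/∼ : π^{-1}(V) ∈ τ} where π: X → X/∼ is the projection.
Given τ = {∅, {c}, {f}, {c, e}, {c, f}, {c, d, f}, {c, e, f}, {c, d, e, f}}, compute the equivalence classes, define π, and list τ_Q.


X/∼ = {[c], [d=e], [f]}; |τ_Q| = 5.

Equivalence classes: [c], [d=e], [f].
Quotient map π: X → X/∼ sends c ↦ [c], d ↦ [d=e], e ↦ [d=e], f ↦ [f].
For each subset V ⊆ X/∼, compute π^{-1}(V) ⊆ X and check whether π^{-1}(V) ∈ τ. V is open in τ_Q iff π^{-1}(V) ∈ τ.
  V = {}: π^{-1}(V) = ∅ ∈ τ ✓.
  V = {[c]}: π^{-1}(V) = {c} ∈ τ ✓.
  V = {[d=e]}: π^{-1}(V) = {d, e} ∉ τ ✗.
  V = {[c], [d=e]}: π^{-1}(V) = {c, d, e} ∉ τ ✗.
  V = {[f]}: π^{-1}(V) = {f} ∈ τ ✓.
  V = {[c], [f]}: π^{-1}(V) = {c, f} ∈ τ ✓.
  V = {[d=e], [f]}: π^{-1}(V) = {d, e, f} ∉ τ ✗.
  V = {[c], [d=e], [f]}: π^{-1}(V) = {c, d, e, f} ∈ τ ✓.
Open sets in the quotient: τ_Q = {{}, {[c]}, {[f]}, {[c], [f]}, {[c], [d=e], [f]}} (5 elements).


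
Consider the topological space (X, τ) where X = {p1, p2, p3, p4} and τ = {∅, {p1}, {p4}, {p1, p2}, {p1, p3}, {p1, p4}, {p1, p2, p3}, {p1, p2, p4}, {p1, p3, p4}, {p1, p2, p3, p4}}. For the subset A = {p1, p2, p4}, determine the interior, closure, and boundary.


int(A) = {p1, p2, p4}, cl(A) = {p1, p2, p3, p4}, ∂A = {p3}.

Closed sets in (X, τ) are complements of opens:
  closed(X, τ) = {∅, {p2}, {p3}, {p4}, {p2, p3}, {p2, p4}, {p3, p4}, {p1, p2, p3}, {p2, p3, p4}, {p1, p2, p3, p4}}.
int(A) = ⋃ {U ∈ τ : U ⊆ A}. Opens contained in A: ∅, {p1}, {p4}, {p1, p2}, {p1, p4}, {p1, p2, p4}.
Taking the union of these: int(A) = {p1, p2, p4}.
cl(A) = ⋂ {C closed : A ⊆ C}. Closed sets containing A: {p1, p2, p3, p4}.
Intersecting these: cl(A) = {p1, p2, p3, p4}.
∂A = cl(A) ∖ int(A) = {p1, p2, p3, p4} ∖ {p1, p2, p4} = {p3}.


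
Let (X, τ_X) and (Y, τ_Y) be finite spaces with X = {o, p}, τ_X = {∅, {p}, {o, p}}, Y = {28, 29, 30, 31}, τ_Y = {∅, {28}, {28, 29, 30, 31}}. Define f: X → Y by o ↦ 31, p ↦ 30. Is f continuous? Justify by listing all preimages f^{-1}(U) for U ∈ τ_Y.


f IS continuous.

Compute f^{-1}(U) for each U ∈ τ_Y:
  U = ∅: f^{-1}(U) = ∅ ∈ τ_X ✓.
  U = {28}: f^{-1}(U) = ∅ ∈ τ_X ✓.
  U = {28, 29, 30, 31}: f^{-1}(U) = {o, p} ∈ τ_X ✓.
Every preimage lies in τ_X, so f IS continuous.


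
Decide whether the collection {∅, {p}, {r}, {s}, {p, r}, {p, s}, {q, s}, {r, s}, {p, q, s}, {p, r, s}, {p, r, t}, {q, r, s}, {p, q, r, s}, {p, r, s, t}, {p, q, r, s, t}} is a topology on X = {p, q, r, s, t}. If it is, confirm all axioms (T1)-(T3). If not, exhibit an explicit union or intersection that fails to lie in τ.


τ IS a topology on X.

Axiom (T1): ∅ ∈ τ? Yes; X ∈ τ? Yes.
Axiom (T2/T3): check pairwise unions and intersections of members of τ.
All pairwise intersections and unions checked — each lies in τ. Therefore τ satisfies (T1), (T2), (T3): it IS a topology on X.


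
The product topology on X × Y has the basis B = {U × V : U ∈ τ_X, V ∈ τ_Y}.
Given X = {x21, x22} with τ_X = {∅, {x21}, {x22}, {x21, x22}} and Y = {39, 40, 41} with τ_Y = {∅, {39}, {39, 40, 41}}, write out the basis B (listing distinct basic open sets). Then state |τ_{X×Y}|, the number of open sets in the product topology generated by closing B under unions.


Basis B = {∅ × ∅, {x21} × {39}, {x22} × {39}, {x21, x22} × {39}, {x21} × {39, 40, 41}, {x22} × {39, 40, 41}, {x21, x22} × {39, 40, 41}}; |τ_{X×Y}| = 9.

Enumerate products U × V with U ∈ τ_X, V ∈ τ_Y (deduplicated):
  ∅ × ∅ = {} (∅)
  {x21} × {39} = {(x21,39)}
  {x22} × {39} = {(x22,39)}
  {x21, x22} × {39} = {(x21,39), (x22,39)}
  {x21} × {39, 40, 41} = {(x21,39), (x21,40), (x21,41)}
  {x22} × {39, 40, 41} = {(x22,39), (x22,40), (x22,41)}
  {x21, x22} × {39, 40, 41} = {(x21,39), (x21,40), (x21,41), (x22,39), (x22,40), (x22,41)}
These 7 distinct sets form the basis B.
Close under arbitrary unions to get τ_{X×Y}; counting gives |τ_{X×Y}| = 9.


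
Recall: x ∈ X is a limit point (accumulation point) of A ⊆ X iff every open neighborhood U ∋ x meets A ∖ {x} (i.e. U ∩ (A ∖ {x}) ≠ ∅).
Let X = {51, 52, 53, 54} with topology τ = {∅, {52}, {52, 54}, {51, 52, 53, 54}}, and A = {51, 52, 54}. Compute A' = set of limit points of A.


A' = {51, 53, 54}

For each x ∈ X, list the open sets U ∈ τ with x ∈ U, then check whether U ∩ (A ∖ {x}) ≠ ∅ for every such U.
  x = 51: opens ∋ x are {51, 52, 53, 54}; each meets A ∖ {51}, so x IS a limit point.
  x = 52: open {52} ∋ x has {52} ∩ (A ∖ {52}) = ∅, so x is NOT a limit point.
  x = 53: opens ∋ x are {51, 52, 53, 54}; each meets A ∖ {53}, so x IS a limit point.
  x = 54: opens ∋ x are {52, 54}, {51, 52, 53, 54}; each meets A ∖ {54}, so x IS a limit point.
Collecting: A' = {51, 53, 54}.


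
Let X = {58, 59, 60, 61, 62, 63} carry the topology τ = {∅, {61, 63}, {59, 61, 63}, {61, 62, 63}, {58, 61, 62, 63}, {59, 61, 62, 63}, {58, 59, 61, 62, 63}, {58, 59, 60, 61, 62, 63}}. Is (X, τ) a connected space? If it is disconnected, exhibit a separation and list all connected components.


(X, τ) is connected.

Find clopen sets (U ∈ τ with X ∖ U ∈ τ):
  U = ∅, X ∖ U = {58, 59, 60, 61, 62, 63} — both open, so U is clopen.
  U = {58, 59, 60, 61, 62, 63}, X ∖ U = ∅ — both open, so U is clopen.
Only trivial clopens (∅ and X) exist, so (X, τ) is connected.
Compute connected components by grouping points that agree on all clopens:
  component: {58, 59, 60, 61, 62, 63}


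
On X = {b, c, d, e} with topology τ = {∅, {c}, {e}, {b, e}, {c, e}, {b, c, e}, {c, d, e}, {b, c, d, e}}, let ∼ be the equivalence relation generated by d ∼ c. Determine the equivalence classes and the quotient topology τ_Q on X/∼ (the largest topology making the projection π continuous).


X/∼ = {[b], [c=d], [e]}; |τ_Q| = 5.

Equivalence classes: [b], [c=d], [e].
Quotient map π: X → X/∼ sends b ↦ [b], c ↦ [c=d], d ↦ [c=d], e ↦ [e].
For each subset V ⊆ X/∼, compute π^{-1}(V) ⊆ X and check whether π^{-1}(V) ∈ τ. V is open in τ_Q iff π^{-1}(V) ∈ τ.
  V = {}: π^{-1}(V) = ∅ ∈ τ ✓.
  V = {[b]}: π^{-1}(V) = {b} ∉ τ ✗.
  V = {[c=d]}: π^{-1}(V) = {c, d} ∉ τ ✗.
  V = {[b], [c=d]}: π^{-1}(V) = {b, c, d} ∉ τ ✗.
  V = {[e]}: π^{-1}(V) = {e} ∈ τ ✓.
  V = {[b], [e]}: π^{-1}(V) = {b, e} ∈ τ ✓.
  V = {[c=d], [e]}: π^{-1}(V) = {c, d, e} ∈ τ ✓.
  V = {[b], [c=d], [e]}: π^{-1}(V) = {b, c, d, e} ∈ τ ✓.
Open sets in the quotient: τ_Q = {{}, {[e]}, {[b], [e]}, {[c=d], [e]}, {[b], [c=d], [e]}} (5 elements).


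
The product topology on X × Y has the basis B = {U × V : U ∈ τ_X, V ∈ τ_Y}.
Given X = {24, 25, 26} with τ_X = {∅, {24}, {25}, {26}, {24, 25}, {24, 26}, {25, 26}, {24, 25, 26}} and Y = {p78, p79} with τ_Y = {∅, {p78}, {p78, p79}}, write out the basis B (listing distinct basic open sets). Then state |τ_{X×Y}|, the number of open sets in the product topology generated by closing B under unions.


Basis B = {∅ × ∅, {24} × {p78}, {25} × {p78}, {26} × {p78}, {24} × {p78, p79}, {24, 25} × {p78}, {24, 26} × {p78}, {25} × {p78, p79}, {25, 26} × {p78}, {26} × {p78, p79}, {24, 25, 26} × {p78}, {24, 25} × {p78, p79}, {24, 26} × {p78, p79}, {25, 26} × {p78, p79}, {24, 25, 26} × {p78, p79}}; |τ_{X×Y}| = 27.

Enumerate products U × V with U ∈ τ_X, V ∈ τ_Y (deduplicated):
  ∅ × ∅ = {} (∅)
  {24} × {p78} = {(24,p78)}
  {25} × {p78} = {(25,p78)}
  {26} × {p78} = {(26,p78)}
  {24} × {p78, p79} = {(24,p78), (24,p79)}
  {24, 25} × {p78} = {(24,p78), (25,p78)}
  {24, 26} × {p78} = {(24,p78), (26,p78)}
  {25} × {p78, p79} = {(25,p78), (25,p79)}
  {25, 26} × {p78} = {(25,p78), (26,p78)}
  {26} × {p78, p79} = {(26,p78), (26,p79)}
  {24, 25, 26} × {p78} = {(24,p78), (25,p78), (26,p78)}
  {24, 25} × {p78, p79} = {(24,p78), (24,p79), (25,p78), (25,p79)}
  {24, 26} × {p78, p79} = {(24,p78), (24,p79), (26,p78), (26,p79)}
  {25, 26} × {p78, p79} = {(25,p78), (25,p79), (26,p78), (26,p79)}
  {24, 25, 26} × {p78, p79} = {(24,p78), (24,p79), (25,p78), (25,p79), (26,p78), (26,p79)}
These 15 distinct sets form the basis B.
Close under arbitrary unions to get τ_{X×Y}; counting gives |τ_{X×Y}| = 27.


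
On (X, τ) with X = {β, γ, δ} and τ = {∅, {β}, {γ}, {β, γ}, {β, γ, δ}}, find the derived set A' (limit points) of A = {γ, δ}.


A' = {δ}

For each x ∈ X, list the open sets U ∈ τ with x ∈ U, then check whether U ∩ (A ∖ {x}) ≠ ∅ for every such U.
  x = β: open {β} ∋ x has {β} ∩ (A ∖ {β}) = ∅, so x is NOT a limit point.
  x = γ: open {γ} ∋ x has {γ} ∩ (A ∖ {γ}) = ∅, so x is NOT a limit point.
  x = δ: opens ∋ x are {β, γ, δ}; each meets A ∖ {δ}, so x IS a limit point.
Collecting: A' = {δ}.


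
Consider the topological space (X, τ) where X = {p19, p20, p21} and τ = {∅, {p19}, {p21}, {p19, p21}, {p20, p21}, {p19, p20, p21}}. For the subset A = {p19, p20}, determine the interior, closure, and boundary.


int(A) = {p19}, cl(A) = {p19, p20}, ∂A = {p20}.

Closed sets in (X, τ) are complements of opens:
  closed(X, τ) = {∅, {p19}, {p20}, {p19, p20}, {p20, p21}, {p19, p20, p21}}.
int(A) = ⋃ {U ∈ τ : U ⊆ A}. Opens contained in A: ∅, {p19}.
Taking the union of these: int(A) = {p19}.
cl(A) = ⋂ {C closed : A ⊆ C}. Closed sets containing A: {p19, p20}, {p19, p20, p21}.
Intersecting these: cl(A) = {p19, p20}.
∂A = cl(A) ∖ int(A) = {p19, p20} ∖ {p19} = {p20}.


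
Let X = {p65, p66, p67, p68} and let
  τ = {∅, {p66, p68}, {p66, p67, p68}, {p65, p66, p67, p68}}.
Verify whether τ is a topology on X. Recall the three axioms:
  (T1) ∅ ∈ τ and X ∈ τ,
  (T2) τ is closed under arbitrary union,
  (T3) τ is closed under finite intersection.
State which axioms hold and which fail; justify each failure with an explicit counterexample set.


τ IS a topology on X.

Axiom (T1): ∅ ∈ τ? Yes; X ∈ τ? Yes.
Axiom (T2/T3): check pairwise unions and intersections of members of τ.
All pairwise intersections and unions checked — each lies in τ. Therefore τ satisfies (T1), (T2), (T3): it IS a topology on X.


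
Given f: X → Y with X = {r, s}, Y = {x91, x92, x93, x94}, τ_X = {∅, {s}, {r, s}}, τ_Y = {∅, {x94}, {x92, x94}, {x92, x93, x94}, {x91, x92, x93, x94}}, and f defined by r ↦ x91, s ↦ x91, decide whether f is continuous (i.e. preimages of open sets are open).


f IS continuous.

Compute f^{-1}(U) for each U ∈ τ_Y:
  U = ∅: f^{-1}(U) = ∅ ∈ τ_X ✓.
  U = {x94}: f^{-1}(U) = ∅ ∈ τ_X ✓.
  U = {x92, x94}: f^{-1}(U) = ∅ ∈ τ_X ✓.
  U = {x92, x93, x94}: f^{-1}(U) = ∅ ∈ τ_X ✓.
  U = {x91, x92, x93, x94}: f^{-1}(U) = {r, s} ∈ τ_X ✓.
Every preimage lies in τ_X, so f IS continuous.


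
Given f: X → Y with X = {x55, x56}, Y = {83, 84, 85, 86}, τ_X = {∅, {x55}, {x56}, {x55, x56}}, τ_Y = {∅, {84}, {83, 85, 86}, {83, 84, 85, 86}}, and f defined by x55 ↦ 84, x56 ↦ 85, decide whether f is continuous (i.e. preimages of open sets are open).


f IS continuous.

Compute f^{-1}(U) for each U ∈ τ_Y:
  U = ∅: f^{-1}(U) = ∅ ∈ τ_X ✓.
  U = {84}: f^{-1}(U) = {x55} ∈ τ_X ✓.
  U = {83, 85, 86}: f^{-1}(U) = {x56} ∈ τ_X ✓.
  U = {83, 84, 85, 86}: f^{-1}(U) = {x55, x56} ∈ τ_X ✓.
Every preimage lies in τ_X, so f IS continuous.


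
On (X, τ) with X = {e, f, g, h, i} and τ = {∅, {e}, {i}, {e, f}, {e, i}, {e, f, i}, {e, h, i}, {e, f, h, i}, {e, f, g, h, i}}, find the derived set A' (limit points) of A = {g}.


A' = ∅

For each x ∈ X, list the open sets U ∈ τ with x ∈ U, then check whether U ∩ (A ∖ {x}) ≠ ∅ for every such U.
  x = e: open {e} ∋ x has {e} ∩ (A ∖ {e}) = ∅, so x is NOT a limit point.
  x = f: open {e, f} ∋ x has {e, f} ∩ (A ∖ {f}) = ∅, so x is NOT a limit point.
  x = g: open {e, f, g, h, i} ∋ x has {e, f, g, h, i} ∩ (A ∖ {g}) = ∅, so x is NOT a limit point.
  x = h: open {e, h, i} ∋ x has {e, h, i} ∩ (A ∖ {h}) = ∅, so x is NOT a limit point.
  x = i: open {i} ∋ x has {i} ∩ (A ∖ {i}) = ∅, so x is NOT a limit point.
Collecting: A' = ∅.


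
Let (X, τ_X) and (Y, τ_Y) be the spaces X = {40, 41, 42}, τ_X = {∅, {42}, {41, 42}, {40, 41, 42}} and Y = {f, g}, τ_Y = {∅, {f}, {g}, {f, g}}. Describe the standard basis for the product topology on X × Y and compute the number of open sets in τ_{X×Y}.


Basis B = {∅ × ∅, {42} × {f}, {42} × {g}, {41, 42} × {f}, {41, 42} × {g}, {42} × {f, g}, {40, 41, 42} × {f}, {40, 41, 42} × {g}, {41, 42} × {f, g}, {40, 41, 42} × {f, g}}; |τ_{X×Y}| = 16.

Enumerate products U × V with U ∈ τ_X, V ∈ τ_Y (deduplicated):
  ∅ × ∅ = {} (∅)
  {42} × {f} = {(42,f)}
  {42} × {g} = {(42,g)}
  {41, 42} × {f} = {(41,f), (42,f)}
  {41, 42} × {g} = {(41,g), (42,g)}
  {42} × {f, g} = {(42,f), (42,g)}
  {40, 41, 42} × {f} = {(40,f), (41,f), (42,f)}
  {40, 41, 42} × {g} = {(40,g), (41,g), (42,g)}
  {41, 42} × {f, g} = {(41,f), (41,g), (42,f), (42,g)}
  {40, 41, 42} × {f, g} = {(40,f), (40,g), (41,f), (41,g), (42,f), (42,g)}
These 10 distinct sets form the basis B.
Close under arbitrary unions to get τ_{X×Y}; counting gives |τ_{X×Y}| = 16.


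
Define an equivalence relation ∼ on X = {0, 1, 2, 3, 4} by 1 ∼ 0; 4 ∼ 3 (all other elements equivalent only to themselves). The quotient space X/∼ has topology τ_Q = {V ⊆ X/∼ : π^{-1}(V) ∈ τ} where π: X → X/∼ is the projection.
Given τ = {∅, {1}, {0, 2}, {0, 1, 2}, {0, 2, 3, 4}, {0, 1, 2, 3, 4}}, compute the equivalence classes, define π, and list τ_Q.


X/∼ = {[0=1], [2], [3=4]}; |τ_Q| = 3.

Equivalence classes: [0=1], [2], [3=4].
Quotient map π: X → X/∼ sends 0 ↦ [0=1], 1 ↦ [0=1], 2 ↦ [2], 3 ↦ [3=4], 4 ↦ [3=4].
For each subset V ⊆ X/∼, compute π^{-1}(V) ⊆ X and check whether π^{-1}(V) ∈ τ. V is open in τ_Q iff π^{-1}(V) ∈ τ.
  V = {}: π^{-1}(V) = ∅ ∈ τ ✓.
  V = {[0=1]}: π^{-1}(V) = {0, 1} ∉ τ ✗.
  V = {[2]}: π^{-1}(V) = {2} ∉ τ ✗.
  V = {[0=1], [2]}: π^{-1}(V) = {0, 1, 2} ∈ τ ✓.
  V = {[3=4]}: π^{-1}(V) = {3, 4} ∉ τ ✗.
  V = {[0=1], [3=4]}: π^{-1}(V) = {0, 1, 3, 4} ∉ τ ✗.
  V = {[2], [3=4]}: π^{-1}(V) = {2, 3, 4} ∉ τ ✗.
  V = {[0=1], [2], [3=4]}: π^{-1}(V) = {0, 1, 2, 3, 4} ∈ τ ✓.
Open sets in the quotient: τ_Q = {{}, {[0=1], [2]}, {[0=1], [2], [3=4]}} (3 elements).


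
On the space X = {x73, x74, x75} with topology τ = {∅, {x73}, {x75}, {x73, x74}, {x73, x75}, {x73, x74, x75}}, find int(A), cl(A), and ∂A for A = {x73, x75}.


int(A) = {x73, x75}, cl(A) = {x73, x74, x75}, ∂A = {x74}.

Closed sets in (X, τ) are complements of opens:
  closed(X, τ) = {∅, {x74}, {x75}, {x73, x74}, {x74, x75}, {x73, x74, x75}}.
int(A) = ⋃ {U ∈ τ : U ⊆ A}. Opens contained in A: ∅, {x73}, {x75}, {x73, x75}.
Taking the union of these: int(A) = {x73, x75}.
cl(A) = ⋂ {C closed : A ⊆ C}. Closed sets containing A: {x73, x74, x75}.
Intersecting these: cl(A) = {x73, x74, x75}.
∂A = cl(A) ∖ int(A) = {x73, x74, x75} ∖ {x73, x75} = {x74}.


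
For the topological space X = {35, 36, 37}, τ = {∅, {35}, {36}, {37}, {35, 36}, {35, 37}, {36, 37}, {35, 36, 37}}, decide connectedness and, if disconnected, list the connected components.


(X, τ) is disconnected; components = [{35}, {36}, {37}].

Find clopen sets (U ∈ τ with X ∖ U ∈ τ):
  U = ∅, X ∖ U = {35, 36, 37} — both open, so U is clopen.
  U = {35}, X ∖ U = {36, 37} — both open, so U is clopen.
  U = {36}, X ∖ U = {35, 37} — both open, so U is clopen.
  U = {37}, X ∖ U = {35, 36} — both open, so U is clopen.
  U = {35, 36}, X ∖ U = {37} — both open, so U is clopen.
  U = {35, 37}, X ∖ U = {36} — both open, so U is clopen.
  U = {36, 37}, X ∖ U = {35} — both open, so U is clopen.
  U = {35, 36, 37}, X ∖ U = ∅ — both open, so U is clopen.
Nontrivial clopen(s) exist: e.g. {35, 37}. So (X, τ) is disconnected.
Compute connected components by grouping points that agree on all clopens:
  component: {35}
  component: {36}
  component: {37}


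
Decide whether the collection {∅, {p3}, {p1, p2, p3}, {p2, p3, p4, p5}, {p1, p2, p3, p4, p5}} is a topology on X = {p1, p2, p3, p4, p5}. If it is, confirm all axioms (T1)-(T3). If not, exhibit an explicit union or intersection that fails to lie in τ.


τ is NOT a topology on X.

Axiom (T1): ∅ ∈ τ? Yes; X ∈ τ? Yes.
Axiom (T2/T3): check pairwise unions and intersections of members of τ.
Counterexample for (T3): {p1, p2, p3} ∩ {p2, p3, p4, p5} = {p2, p3} ∉ τ. Therefore τ is NOT a topology.


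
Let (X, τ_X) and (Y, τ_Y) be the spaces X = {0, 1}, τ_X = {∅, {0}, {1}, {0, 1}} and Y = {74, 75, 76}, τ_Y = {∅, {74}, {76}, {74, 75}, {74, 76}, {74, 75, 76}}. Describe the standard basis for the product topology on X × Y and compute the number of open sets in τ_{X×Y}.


Basis B = {∅ × ∅, {0} × {74}, {0} × {76}, {1} × {74}, {1} × {76}, {0} × {74, 75}, {0} × {74, 76}, {0, 1} × {74}, {0, 1} × {76}, {1} × {74, 75}, {1} × {74, 76}, {0} × {74, 75, 76}, {1} × {74, 75, 76}, {0, 1} × {74, 75}, {0, 1} × {74, 76}, {0, 1} × {74, 75, 76}}; |τ_{X×Y}| = 36.

Enumerate products U × V with U ∈ τ_X, V ∈ τ_Y (deduplicated):
  ∅ × ∅ = {} (∅)
  {0} × {74} = {(0,74)}
  {0} × {76} = {(0,76)}
  {1} × {74} = {(1,74)}
  {1} × {76} = {(1,76)}
  {0} × {74, 75} = {(0,74), (0,75)}
  {0} × {74, 76} = {(0,74), (0,76)}
  {0, 1} × {74} = {(0,74), (1,74)}
  {0, 1} × {76} = {(0,76), (1,76)}
  {1} × {74, 75} = {(1,74), (1,75)}
  {1} × {74, 76} = {(1,74), (1,76)}
  {0} × {74, 75, 76} = {(0,74), (0,75), (0,76)}
  {1} × {74, 75, 76} = {(1,74), (1,75), (1,76)}
  {0, 1} × {74, 75} = {(0,74), (0,75), (1,74), (1,75)}
  {0, 1} × {74, 76} = {(0,74), (0,76), (1,74), (1,76)}
  {0, 1} × {74, 75, 76} = {(0,74), (0,75), (0,76), (1,74), (1,75), (1,76)}
These 16 distinct sets form the basis B.
Close under arbitrary unions to get τ_{X×Y}; counting gives |τ_{X×Y}| = 36.


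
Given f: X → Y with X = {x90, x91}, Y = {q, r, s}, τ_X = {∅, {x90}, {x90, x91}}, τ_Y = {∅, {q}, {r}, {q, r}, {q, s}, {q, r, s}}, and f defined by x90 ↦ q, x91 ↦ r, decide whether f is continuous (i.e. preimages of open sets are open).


f is NOT continuous.

Compute f^{-1}(U) for each U ∈ τ_Y:
  U = ∅: f^{-1}(U) = ∅ ∈ τ_X ✓.
  U = {q}: f^{-1}(U) = {x90} ∈ τ_X ✓.
  U = {r}: f^{-1}(U) = {x91} ∉ τ_X ✗.
  U = {q, r}: f^{-1}(U) = {x90, x91} ∈ τ_X ✓.
  U = {q, s}: f^{-1}(U) = {x90} ∈ τ_X ✓.
  U = {q, r, s}: f^{-1}(U) = {x90, x91} ∈ τ_X ✓.
Found U = {r} with f^{-1}(U) = {x91} not in τ_X. Therefore f is NOT continuous.


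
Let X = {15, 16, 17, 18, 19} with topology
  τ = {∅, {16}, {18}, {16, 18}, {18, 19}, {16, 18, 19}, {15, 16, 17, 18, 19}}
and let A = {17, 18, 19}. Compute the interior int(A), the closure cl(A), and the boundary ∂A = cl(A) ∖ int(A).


int(A) = {18, 19}, cl(A) = {15, 17, 18, 19}, ∂A = {15, 17}.

Closed sets in (X, τ) are complements of opens:
  closed(X, τ) = {∅, {15, 17}, {15, 16, 17}, {15, 17, 19}, {15, 16, 17, 19}, {15, 17, 18, 19}, {15, 16, 17, 18, 19}}.
int(A) = ⋃ {U ∈ τ : U ⊆ A}. Opens contained in A: ∅, {18}, {18, 19}.
Taking the union of these: int(A) = {18, 19}.
cl(A) = ⋂ {C closed : A ⊆ C}. Closed sets containing A: {15, 17, 18, 19}, {15, 16, 17, 18, 19}.
Intersecting these: cl(A) = {15, 17, 18, 19}.
∂A = cl(A) ∖ int(A) = {15, 17, 18, 19} ∖ {18, 19} = {15, 17}.


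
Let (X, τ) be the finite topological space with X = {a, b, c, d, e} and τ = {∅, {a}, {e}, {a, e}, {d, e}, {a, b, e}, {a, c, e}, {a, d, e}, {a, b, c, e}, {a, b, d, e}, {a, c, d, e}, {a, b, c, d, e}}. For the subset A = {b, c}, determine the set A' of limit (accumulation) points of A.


A' = ∅

For each x ∈ X, list the open sets U ∈ τ with x ∈ U, then check whether U ∩ (A ∖ {x}) ≠ ∅ for every such U.
  x = a: open {a} ∋ x has {a} ∩ (A ∖ {a}) = ∅, so x is NOT a limit point.
  x = b: open {a, b, e} ∋ x has {a, b, e} ∩ (A ∖ {b}) = ∅, so x is NOT a limit point.
  x = c: open {a, c, e} ∋ x has {a, c, e} ∩ (A ∖ {c}) = ∅, so x is NOT a limit point.
  x = d: open {d, e} ∋ x has {d, e} ∩ (A ∖ {d}) = ∅, so x is NOT a limit point.
  x = e: open {e} ∋ x has {e} ∩ (A ∖ {e}) = ∅, so x is NOT a limit point.
Collecting: A' = ∅.


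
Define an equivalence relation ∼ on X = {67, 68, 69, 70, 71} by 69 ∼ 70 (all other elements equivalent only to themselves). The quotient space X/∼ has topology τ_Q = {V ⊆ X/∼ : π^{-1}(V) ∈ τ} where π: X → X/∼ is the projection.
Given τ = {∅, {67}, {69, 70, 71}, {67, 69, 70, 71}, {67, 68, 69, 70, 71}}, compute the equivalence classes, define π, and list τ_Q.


X/∼ = {[67], [68], [69=70], [71]}; |τ_Q| = 5.

Equivalence classes: [67], [68], [69=70], [71].
Quotient map π: X → X/∼ sends 67 ↦ [67], 68 ↦ [68], 69 ↦ [69=70], 70 ↦ [69=70], 71 ↦ [71].
For each subset V ⊆ X/∼, compute π^{-1}(V) ⊆ X and check whether π^{-1}(V) ∈ τ. V is open in τ_Q iff π^{-1}(V) ∈ τ.
  V = {}: π^{-1}(V) = ∅ ∈ τ ✓.
  V = {[67]}: π^{-1}(V) = {67} ∈ τ ✓.
  V = {[68]}: π^{-1}(V) = {68} ∉ τ ✗.
  V = {[67], [68]}: π^{-1}(V) = {67, 68} ∉ τ ✗.
  V = {[69=70]}: π^{-1}(V) = {69, 70} ∉ τ ✗.
  V = {[67], [69=70]}: π^{-1}(V) = {67, 69, 70} ∉ τ ✗.
  V = {[68], [69=70]}: π^{-1}(V) = {68, 69, 70} ∉ τ ✗.
  V = {[67], [68], [69=70]}: π^{-1}(V) = {67, 68, 69, 70} ∉ τ ✗.
  V = {[71]}: π^{-1}(V) = {71} ∉ τ ✗.
  V = {[67], [71]}: π^{-1}(V) = {67, 71} ∉ τ ✗.
  V = {[68], [71]}: π^{-1}(V) = {68, 71} ∉ τ ✗.
  V = {[67], [68], [71]}: π^{-1}(V) = {67, 68, 71} ∉ τ ✗.
  V = {[69=70], [71]}: π^{-1}(V) = {69, 70, 71} ∈ τ ✓.
  V = {[67], [69=70], [71]}: π^{-1}(V) = {67, 69, 70, 71} ∈ τ ✓.
  V = {[68], [69=70], [71]}: π^{-1}(V) = {68, 69, 70, 71} ∉ τ ✗.
  V = {[67], [68], [69=70], [71]}: π^{-1}(V) = {67, 68, 69, 70, 71} ∈ τ ✓.
Open sets in the quotient: τ_Q = {{}, {[67]}, {[69=70], [71]}, {[67], [69=70], [71]}, {[67], [68], [69=70], [71]}} (5 elements).


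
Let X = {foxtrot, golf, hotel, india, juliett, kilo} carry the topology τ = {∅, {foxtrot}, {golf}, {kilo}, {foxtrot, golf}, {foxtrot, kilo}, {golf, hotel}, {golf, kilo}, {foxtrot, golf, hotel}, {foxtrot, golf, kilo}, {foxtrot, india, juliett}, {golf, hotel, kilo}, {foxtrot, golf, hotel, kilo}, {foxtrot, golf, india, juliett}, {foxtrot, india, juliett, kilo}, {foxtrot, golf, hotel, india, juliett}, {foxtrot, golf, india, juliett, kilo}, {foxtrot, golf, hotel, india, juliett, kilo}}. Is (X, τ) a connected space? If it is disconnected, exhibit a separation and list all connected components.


(X, τ) is disconnected; components = [{kilo}, {golf, hotel}, {foxtrot, india, juliett}].

Find clopen sets (U ∈ τ with X ∖ U ∈ τ):
  U = ∅, X ∖ U = {foxtrot, golf, hotel, india, juliett, kilo} — both open, so U is clopen.
  U = {kilo}, X ∖ U = {foxtrot, golf, hotel, india, juliett} — both open, so U is clopen.
  U = {golf, hotel}, X ∖ U = {foxtrot, india, juliett, kilo} — both open, so U is clopen.
  U = {foxtrot, india, juliett}, X ∖ U = {golf, hotel, kilo} — both open, so U is clopen.
  U = {golf, hotel, kilo}, X ∖ U = {foxtrot, india, juliett} — both open, so U is clopen.
  U = {foxtrot, india, juliett, kilo}, X ∖ U = {golf, hotel} — both open, so U is clopen.
  U = {foxtrot, golf, hotel, india, juliett}, X ∖ U = {kilo} — both open, so U is clopen.
  U = {foxtrot, golf, hotel, india, juliett, kilo}, X ∖ U = ∅ — both open, so U is clopen.
Nontrivial clopen(s) exist: e.g. {foxtrot, india, juliett, kilo}. So (X, τ) is disconnected.
Compute connected components by grouping points that agree on all clopens:
  component: {kilo}
  component: {golf, hotel}
  component: {foxtrot, india, juliett}
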